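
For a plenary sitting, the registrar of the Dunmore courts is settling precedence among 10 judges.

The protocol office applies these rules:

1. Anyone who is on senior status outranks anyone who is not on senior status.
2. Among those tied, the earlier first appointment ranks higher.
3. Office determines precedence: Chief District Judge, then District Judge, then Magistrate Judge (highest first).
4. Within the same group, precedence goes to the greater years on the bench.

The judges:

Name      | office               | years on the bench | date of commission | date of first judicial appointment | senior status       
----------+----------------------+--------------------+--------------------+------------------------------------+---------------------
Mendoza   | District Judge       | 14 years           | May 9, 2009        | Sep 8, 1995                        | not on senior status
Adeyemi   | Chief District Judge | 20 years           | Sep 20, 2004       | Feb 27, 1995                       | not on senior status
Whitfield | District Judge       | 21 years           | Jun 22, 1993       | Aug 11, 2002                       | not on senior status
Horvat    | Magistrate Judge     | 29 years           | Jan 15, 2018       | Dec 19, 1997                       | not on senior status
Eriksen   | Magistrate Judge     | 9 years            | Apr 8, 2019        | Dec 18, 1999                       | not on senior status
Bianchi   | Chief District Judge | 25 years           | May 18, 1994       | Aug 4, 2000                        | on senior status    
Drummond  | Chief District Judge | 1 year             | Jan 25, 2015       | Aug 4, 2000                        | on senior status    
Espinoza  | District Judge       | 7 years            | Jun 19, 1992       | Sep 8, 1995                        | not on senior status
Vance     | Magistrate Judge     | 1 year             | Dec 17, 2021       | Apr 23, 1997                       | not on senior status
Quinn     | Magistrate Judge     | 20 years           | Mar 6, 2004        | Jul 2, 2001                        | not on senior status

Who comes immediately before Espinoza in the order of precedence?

Mendoza

By the first rule: Bianchi and Drummond (both on senior status); then Adeyemi, Mendoza, Espinoza, Vance, Horvat, Eriksen, Quinn and Whitfield (each not on senior status).
Bianchi and Drummond both have date of first judicial appointment Aug 4, 2000, so the next rule applies.
Bianchi and Drummond are each Chief District Judge, so the next rule applies.
Among Bianchi and Drummond, by years on the bench (higher first): Bianchi (25 years) before Drummond (1 year).
Among Adeyemi, Mendoza, Espinoza, Vance, Horvat, Eriksen, Quinn and Whitfield, by date of first judicial appointment (earlier first): Adeyemi (Feb 27, 1995) before Mendoza and Espinoza (Sep 8, 1995) before Vance (Apr 23, 1997) before Horvat (Dec 19, 1997) before Eriksen (Dec 18, 1999) before Quinn (Jul 2, 2001) before Whitfield (Aug 11, 2002).
Mendoza and Espinoza are each District Judge, so the next rule applies.
Among Mendoza and Espinoza, by years on the bench (higher first): Mendoza (14 years) before Espinoza (7 years).
Order: Bianchi, Drummond, Adeyemi, Mendoza, Espinoza, Vance, Horvat, Eriksen, Quinn, Whitfield.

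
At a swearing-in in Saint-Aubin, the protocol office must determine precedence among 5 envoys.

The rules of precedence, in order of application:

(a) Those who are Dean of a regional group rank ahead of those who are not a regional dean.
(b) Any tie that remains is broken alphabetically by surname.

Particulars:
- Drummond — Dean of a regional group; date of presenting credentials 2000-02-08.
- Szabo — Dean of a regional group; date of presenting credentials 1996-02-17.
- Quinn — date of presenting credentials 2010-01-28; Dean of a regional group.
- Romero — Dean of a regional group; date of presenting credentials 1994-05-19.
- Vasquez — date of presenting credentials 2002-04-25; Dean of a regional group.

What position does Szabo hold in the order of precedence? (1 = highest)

4

By the first rule: Drummond, Quinn, Romero, Szabo and Vasquez (each Dean of a regional group).
Among Drummond, Quinn, Romero, Szabo and Vasquez, alphabetically by surname: Drummond before Quinn before Romero before Szabo before Vasquez.
Order: Drummond, Quinn, Romero, Szabo, Vasquez. So position 4.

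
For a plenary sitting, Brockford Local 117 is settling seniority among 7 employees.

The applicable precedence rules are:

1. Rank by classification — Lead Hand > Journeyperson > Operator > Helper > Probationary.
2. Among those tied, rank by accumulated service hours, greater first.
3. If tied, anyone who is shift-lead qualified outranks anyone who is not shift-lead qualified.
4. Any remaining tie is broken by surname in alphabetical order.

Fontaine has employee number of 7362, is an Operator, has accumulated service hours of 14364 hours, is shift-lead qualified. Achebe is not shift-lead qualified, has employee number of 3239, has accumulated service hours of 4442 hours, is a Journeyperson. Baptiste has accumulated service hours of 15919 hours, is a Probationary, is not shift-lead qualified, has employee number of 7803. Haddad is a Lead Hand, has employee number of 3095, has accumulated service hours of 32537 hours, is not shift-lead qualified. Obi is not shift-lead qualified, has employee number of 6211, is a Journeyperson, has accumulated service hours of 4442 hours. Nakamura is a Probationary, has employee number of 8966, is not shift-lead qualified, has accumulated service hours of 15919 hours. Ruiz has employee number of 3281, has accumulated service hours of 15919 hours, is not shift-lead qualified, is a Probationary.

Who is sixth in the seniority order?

Nakamura

By classification: Haddad (Lead Hand); then Achebe and Obi (Journeyperson); then Fontaine (Operator); then Baptiste, Nakamura and Ruiz (Probationary).
Achebe and Obi both have accumulated service hours 4442 hours, so the next rule applies.
Achebe and Obi are each not shift-lead qualified, so the next rule applies.
Among Achebe and Obi, alphabetically by surname: Achebe before Obi.
Baptiste, Nakamura and Ruiz all have accumulated service hours 15919 hours, so the next rule applies.
Baptiste, Nakamura and Ruiz are each not shift-lead qualified, so the next rule applies.
Among Baptiste, Nakamura and Ruiz, alphabetically by surname: Baptiste before Nakamura before Ruiz.
Order: Haddad, Achebe, Obi, Fontaine, Baptiste, Nakamura, Ruiz.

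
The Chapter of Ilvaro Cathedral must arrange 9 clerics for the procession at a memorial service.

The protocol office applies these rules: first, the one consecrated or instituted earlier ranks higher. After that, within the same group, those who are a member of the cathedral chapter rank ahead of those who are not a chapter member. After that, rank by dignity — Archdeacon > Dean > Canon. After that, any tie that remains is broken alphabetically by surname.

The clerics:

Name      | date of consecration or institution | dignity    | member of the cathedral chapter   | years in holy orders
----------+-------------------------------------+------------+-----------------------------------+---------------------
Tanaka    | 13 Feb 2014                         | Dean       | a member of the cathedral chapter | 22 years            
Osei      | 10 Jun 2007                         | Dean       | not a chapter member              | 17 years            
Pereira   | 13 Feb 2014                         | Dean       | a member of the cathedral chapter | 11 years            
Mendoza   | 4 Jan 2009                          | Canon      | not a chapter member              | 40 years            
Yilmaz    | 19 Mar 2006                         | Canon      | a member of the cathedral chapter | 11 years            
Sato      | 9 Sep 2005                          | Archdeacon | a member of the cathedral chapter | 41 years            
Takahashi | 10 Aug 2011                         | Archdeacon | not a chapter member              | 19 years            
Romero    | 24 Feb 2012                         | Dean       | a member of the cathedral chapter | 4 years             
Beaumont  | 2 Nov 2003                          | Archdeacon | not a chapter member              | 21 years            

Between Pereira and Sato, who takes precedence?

By date of consecration or institution (earlier first): Beaumont (2 Nov 2003); then Sato (9 Sep 2005); then Yilmaz (19 Mar 2006); then Osei (10 Jun 2007); then Mendoza (4 Jan 2009); then Takahashi (10 Aug 2011); then Romero (24 Feb 2012); then Pereira and Tanaka (both 13 Feb 2014).
Pereira and Tanaka are each a member of the cathedral chapter, so the next rule applies.
Pereira and Tanaka are each Dean, so the next rule applies.
Among Pereira and Tanaka, alphabetically by surname: Pereira before Tanaka.
So Sato takes precedence.

Sato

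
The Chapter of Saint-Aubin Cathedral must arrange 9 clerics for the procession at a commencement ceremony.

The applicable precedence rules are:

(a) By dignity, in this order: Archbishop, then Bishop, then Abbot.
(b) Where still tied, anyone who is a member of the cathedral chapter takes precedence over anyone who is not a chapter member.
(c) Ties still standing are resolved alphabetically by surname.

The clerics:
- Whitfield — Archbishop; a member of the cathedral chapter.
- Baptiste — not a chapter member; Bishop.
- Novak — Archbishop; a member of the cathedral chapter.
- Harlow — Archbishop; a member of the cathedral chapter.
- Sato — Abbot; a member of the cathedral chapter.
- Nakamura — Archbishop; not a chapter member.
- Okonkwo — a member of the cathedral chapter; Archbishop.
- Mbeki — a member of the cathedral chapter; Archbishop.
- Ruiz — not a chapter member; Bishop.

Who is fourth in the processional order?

By dignity: Harlow, Mbeki, Novak, Okonkwo, Whitfield and Nakamura (Archbishop); then Baptiste and Ruiz (Bishop); then Sato (Abbot).
Among Harlow, Mbeki, Novak, Okonkwo, Whitfield and Nakamura, a member of the cathedral chapter before not a chapter member: Harlow, Mbeki, Novak, Okonkwo and Whitfield (a member of the cathedral chapter) before Nakamura (not a chapter member).
Among Harlow, Mbeki, Novak, Okonkwo and Whitfield, alphabetically by surname: Harlow before Mbeki before Novak before Okonkwo before Whitfield.
Baptiste and Ruiz are each not a chapter member, so the next rule applies.
Among Baptiste and Ruiz, alphabetically by surname: Baptiste before Ruiz.
Order: Harlow, Mbeki, Novak, Okonkwo, Whitfield, Nakamura, Baptiste, Ruiz, Sato.

Okonkwo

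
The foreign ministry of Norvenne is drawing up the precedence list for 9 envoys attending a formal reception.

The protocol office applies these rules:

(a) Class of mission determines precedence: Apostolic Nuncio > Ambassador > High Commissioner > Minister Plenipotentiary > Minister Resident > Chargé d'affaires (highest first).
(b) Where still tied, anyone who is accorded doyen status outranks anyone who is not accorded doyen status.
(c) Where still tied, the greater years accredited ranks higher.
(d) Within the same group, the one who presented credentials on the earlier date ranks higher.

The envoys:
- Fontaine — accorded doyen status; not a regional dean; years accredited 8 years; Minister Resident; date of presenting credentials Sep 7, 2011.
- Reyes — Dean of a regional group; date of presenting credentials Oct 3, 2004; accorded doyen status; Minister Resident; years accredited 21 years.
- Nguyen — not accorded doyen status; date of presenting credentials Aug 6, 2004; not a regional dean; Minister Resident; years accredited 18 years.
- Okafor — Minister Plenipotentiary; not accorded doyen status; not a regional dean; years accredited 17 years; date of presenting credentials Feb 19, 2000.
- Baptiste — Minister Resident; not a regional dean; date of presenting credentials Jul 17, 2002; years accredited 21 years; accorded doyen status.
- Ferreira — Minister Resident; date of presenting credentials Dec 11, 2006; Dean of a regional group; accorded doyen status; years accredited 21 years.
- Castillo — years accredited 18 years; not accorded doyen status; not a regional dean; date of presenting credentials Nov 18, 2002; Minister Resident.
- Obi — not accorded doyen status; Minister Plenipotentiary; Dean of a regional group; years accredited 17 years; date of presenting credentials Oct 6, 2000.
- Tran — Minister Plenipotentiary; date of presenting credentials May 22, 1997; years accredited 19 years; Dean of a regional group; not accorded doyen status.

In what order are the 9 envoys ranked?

By class of mission: Tran, Okafor and Obi (Minister Plenipotentiary); then Baptiste, Reyes, Ferreira, Fontaine, Castillo and Nguyen (Minister Resident).
Tran, Okafor and Obi are each not accorded doyen status, so the next rule applies.
Among Tran, Okafor and Obi, by years accredited (higher first): Tran (19 years) before Okafor and Obi (17 years).
Among Okafor and Obi, by date of presenting credentials (earlier first): Okafor (Feb 19, 2000) before Obi (Oct 6, 2000).
Among Baptiste, Reyes, Ferreira, Fontaine, Castillo and Nguyen, accorded doyen status before not accorded doyen status: Baptiste, Reyes, Ferreira and Fontaine (accorded doyen status) before Castillo and Nguyen (not accorded doyen status).
Among Baptiste, Reyes, Ferreira and Fontaine, by years accredited (higher first): Baptiste, Reyes and Ferreira (21 years) before Fontaine (8 years).
Among Baptiste, Reyes and Ferreira, by date of presenting credentials (earlier first): Baptiste (Jul 17, 2002) before Reyes (Oct 3, 2004) before Ferreira (Dec 11, 2006).
Castillo and Nguyen both have years accredited 18 years, so the next rule applies.
Among Castillo and Nguyen, by date of presenting credentials (earlier first): Castillo (Nov 18, 2002) before Nguyen (Aug 6, 2004).
Full order: Tran, Okafor, Obi, Baptiste, Reyes, Ferreira, Fontaine, Castillo, Nguyen.

Tran, Okafor, Obi, Baptiste, Reyes, Ferreira, Fontaine, Castillo, Nguyen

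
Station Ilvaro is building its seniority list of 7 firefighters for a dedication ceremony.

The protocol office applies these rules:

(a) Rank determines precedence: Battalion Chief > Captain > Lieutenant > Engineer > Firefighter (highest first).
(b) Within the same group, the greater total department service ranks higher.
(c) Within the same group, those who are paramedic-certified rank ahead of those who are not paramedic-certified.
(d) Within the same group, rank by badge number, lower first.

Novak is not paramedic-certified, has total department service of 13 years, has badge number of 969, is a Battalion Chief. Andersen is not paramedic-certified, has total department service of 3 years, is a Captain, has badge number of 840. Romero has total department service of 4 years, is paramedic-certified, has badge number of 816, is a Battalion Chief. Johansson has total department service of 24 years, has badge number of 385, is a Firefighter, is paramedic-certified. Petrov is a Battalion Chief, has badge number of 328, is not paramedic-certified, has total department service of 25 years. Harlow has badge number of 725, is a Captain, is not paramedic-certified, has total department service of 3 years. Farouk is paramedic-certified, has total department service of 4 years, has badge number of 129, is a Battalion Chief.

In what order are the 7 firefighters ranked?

Petrov, Novak, Farouk, Romero, Harlow, Andersen, Johansson

By rank: Petrov, Novak, Farouk and Romero (Battalion Chief); then Harlow and Andersen (Captain); then Johansson (Firefighter).
Among Petrov, Novak, Farouk and Romero, by total department service (higher first): Petrov (25 years) before Novak (13 years) before Farouk and Romero (4 years).
Farouk and Romero are each paramedic-certified, so the next rule applies.
Among Farouk and Romero, by badge number (lower first): Farouk (129) before Romero (816).
Harlow and Andersen both have total department service 3 years, so the next rule applies.
Harlow and Andersen are each not paramedic-certified, so the next rule applies.
Among Harlow and Andersen, by badge number (lower first): Harlow (725) before Andersen (840).
Full order: Petrov, Novak, Farouk, Romero, Harlow, Andersen, Johansson.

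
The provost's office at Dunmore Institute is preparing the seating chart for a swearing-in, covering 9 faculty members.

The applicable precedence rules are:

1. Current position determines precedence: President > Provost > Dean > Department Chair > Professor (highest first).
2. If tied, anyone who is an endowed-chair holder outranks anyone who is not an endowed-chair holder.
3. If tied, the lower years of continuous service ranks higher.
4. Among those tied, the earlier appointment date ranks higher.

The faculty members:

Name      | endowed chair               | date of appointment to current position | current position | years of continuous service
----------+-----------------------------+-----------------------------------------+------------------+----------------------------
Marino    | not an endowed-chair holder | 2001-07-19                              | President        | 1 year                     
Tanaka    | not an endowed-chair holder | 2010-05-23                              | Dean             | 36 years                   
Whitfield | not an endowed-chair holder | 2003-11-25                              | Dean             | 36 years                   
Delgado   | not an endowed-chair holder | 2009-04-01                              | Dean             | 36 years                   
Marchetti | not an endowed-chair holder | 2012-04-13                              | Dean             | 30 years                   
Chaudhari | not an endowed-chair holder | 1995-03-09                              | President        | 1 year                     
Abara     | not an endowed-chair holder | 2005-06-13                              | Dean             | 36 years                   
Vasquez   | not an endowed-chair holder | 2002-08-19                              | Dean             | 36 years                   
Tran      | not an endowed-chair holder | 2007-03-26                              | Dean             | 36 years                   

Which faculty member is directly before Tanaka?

By current position: Chaudhari and Marino (President); then Marchetti, Vasquez, Whitfield, Abara, Tran, Delgado and Tanaka (Dean).
Chaudhari and Marino are each not an endowed-chair holder, so the next rule applies.
Chaudhari and Marino both have years of continuous service 1 year, so the next rule applies.
Among Chaudhari and Marino, by date of appointment to current position (earlier first): Chaudhari (1995-03-09) before Marino (2001-07-19).
Marchetti, Vasquez, Whitfield, Abara, Tran, Delgado and Tanaka are each not an endowed-chair holder, so the next rule applies.
Among Marchetti, Vasquez, Whitfield, Abara, Tran, Delgado and Tanaka, by years of continuous service (lower first): Marchetti (30 years) before Vasquez, Whitfield, Abara, Tran, Delgado and Tanaka (36 years).
Among Vasquez, Whitfield, Abara, Tran, Delgado and Tanaka, by date of appointment to current position (earlier first): Vasquez (2002-08-19) before Whitfield (2003-11-25) before Abara (2005-06-13) before Tran (2007-03-26) before Delgado (2009-04-01) before Tanaka (2010-05-23).
Order: Chaudhari, Marino, Marchetti, Vasquez, Whitfield, Abara, Tran, Delgado, Tanaka.

Delgado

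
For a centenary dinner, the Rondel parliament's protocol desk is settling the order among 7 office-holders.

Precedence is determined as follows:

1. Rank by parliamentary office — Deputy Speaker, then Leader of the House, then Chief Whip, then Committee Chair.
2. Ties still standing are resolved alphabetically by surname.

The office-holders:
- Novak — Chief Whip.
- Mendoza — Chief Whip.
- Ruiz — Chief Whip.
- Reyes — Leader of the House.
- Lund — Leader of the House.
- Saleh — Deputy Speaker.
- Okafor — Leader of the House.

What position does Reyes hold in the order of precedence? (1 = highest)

By parliamentary office: Saleh (Deputy Speaker); then Lund, Okafor and Reyes (Leader of the House); then Mendoza, Novak and Ruiz (Chief Whip).
Among Lund, Okafor and Reyes, alphabetically by surname: Lund before Okafor before Reyes.
Among Mendoza, Novak and Ruiz, alphabetically by surname: Mendoza before Novak before Ruiz.
Order: Saleh, Lund, Okafor, Reyes, Mendoza, Novak, Ruiz. So position 4.

4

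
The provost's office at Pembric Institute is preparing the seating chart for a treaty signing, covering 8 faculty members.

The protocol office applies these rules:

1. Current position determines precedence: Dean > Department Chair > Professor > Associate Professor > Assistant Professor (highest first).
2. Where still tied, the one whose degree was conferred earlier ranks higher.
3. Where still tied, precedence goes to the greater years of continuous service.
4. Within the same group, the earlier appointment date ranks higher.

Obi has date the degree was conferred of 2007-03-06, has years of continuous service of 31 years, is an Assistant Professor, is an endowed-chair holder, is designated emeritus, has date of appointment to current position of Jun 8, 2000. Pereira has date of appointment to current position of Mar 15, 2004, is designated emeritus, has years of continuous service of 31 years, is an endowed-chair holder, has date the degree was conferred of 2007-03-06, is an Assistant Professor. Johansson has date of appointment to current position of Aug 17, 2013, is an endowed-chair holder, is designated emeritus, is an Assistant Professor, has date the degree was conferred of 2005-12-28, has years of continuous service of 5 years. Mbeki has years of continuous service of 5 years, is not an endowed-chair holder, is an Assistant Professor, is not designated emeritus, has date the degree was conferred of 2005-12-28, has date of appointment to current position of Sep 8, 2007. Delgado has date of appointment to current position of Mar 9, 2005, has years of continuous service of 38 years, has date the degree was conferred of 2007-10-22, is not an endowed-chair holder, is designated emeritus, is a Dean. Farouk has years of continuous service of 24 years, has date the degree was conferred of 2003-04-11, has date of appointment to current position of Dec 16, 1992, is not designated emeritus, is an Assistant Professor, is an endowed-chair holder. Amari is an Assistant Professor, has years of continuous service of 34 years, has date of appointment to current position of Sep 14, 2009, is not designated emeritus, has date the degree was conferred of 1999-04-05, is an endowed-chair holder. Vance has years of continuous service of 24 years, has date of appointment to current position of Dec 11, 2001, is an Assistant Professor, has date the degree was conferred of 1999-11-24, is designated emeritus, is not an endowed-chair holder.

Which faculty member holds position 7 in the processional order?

By current position: Delgado (Dean); then Amari, Vance, Farouk, Mbeki, Johansson, Obi and Pereira (Assistant Professor).
Among Amari, Vance, Farouk, Mbeki, Johansson, Obi and Pereira, by date the degree was conferred (earlier first): Amari (1999-04-05) before Vance (1999-11-24) before Farouk (2003-04-11) before Mbeki and Johansson (2005-12-28) before Obi and Pereira (2007-03-06).
Mbeki and Johansson both have years of continuous service 5 years, so the next rule applies.
Among Mbeki and Johansson, by date of appointment to current position (earlier first): Mbeki (Sep 8, 2007) before Johansson (Aug 17, 2013).
Obi and Pereira both have years of continuous service 31 years, so the next rule applies.
Among Obi and Pereira, by date of appointment to current position (earlier first): Obi (Jun 8, 2000) before Pereira (Mar 15, 2004).
Order: Delgado, Amari, Vance, Farouk, Mbeki, Johansson, Obi, Pereira.

Obi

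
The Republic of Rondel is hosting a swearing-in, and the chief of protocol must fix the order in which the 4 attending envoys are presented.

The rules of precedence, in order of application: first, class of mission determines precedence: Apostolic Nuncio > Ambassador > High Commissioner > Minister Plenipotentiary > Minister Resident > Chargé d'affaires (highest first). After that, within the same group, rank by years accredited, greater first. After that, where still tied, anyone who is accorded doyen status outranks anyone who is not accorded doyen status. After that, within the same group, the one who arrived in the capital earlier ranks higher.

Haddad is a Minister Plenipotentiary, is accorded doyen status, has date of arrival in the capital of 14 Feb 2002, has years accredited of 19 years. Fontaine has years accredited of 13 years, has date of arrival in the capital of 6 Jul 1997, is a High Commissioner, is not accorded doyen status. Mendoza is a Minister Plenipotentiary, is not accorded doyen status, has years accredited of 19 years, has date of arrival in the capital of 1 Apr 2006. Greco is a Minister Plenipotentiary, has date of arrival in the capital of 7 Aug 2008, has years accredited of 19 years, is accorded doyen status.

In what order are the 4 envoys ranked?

Fontaine, Haddad, Greco, Mendoza

By class of mission: Fontaine (High Commissioner); then Haddad, Greco and Mendoza (Minister Plenipotentiary).
Haddad, Greco and Mendoza all have years accredited 19 years, so the next rule applies.
Among Haddad, Greco and Mendoza, accorded doyen status before not accorded doyen status: Haddad and Greco (accorded doyen status) before Mendoza (not accorded doyen status).
Among Haddad and Greco, by date of arrival in the capital (earlier first): Haddad (14 Feb 2002) before Greco (7 Aug 2008).
Full order: Fontaine, Haddad, Greco, Mendoza.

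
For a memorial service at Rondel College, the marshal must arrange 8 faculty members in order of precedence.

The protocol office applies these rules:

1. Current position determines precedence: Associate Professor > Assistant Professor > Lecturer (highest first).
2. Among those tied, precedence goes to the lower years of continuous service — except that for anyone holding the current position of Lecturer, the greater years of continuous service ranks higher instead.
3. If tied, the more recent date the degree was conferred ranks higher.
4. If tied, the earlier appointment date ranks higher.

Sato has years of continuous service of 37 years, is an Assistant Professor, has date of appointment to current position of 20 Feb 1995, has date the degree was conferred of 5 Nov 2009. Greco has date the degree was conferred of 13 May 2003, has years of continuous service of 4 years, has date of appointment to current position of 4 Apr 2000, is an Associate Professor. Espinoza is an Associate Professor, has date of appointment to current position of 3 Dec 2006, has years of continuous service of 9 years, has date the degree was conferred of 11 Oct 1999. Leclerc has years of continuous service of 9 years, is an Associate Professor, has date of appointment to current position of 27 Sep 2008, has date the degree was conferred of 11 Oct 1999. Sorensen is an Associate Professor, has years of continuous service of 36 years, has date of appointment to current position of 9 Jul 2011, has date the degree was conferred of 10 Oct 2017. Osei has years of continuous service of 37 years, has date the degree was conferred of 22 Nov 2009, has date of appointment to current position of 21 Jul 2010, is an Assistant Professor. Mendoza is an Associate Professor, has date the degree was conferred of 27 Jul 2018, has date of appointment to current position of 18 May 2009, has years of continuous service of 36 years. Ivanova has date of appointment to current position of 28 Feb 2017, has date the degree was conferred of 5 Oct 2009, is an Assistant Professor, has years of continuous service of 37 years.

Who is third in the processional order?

By current position: Greco, Espinoza, Leclerc, Mendoza and Sorensen (Associate Professor); then Osei, Sato and Ivanova (Assistant Professor).
Among Greco, Espinoza, Leclerc, Mendoza and Sorensen, by years of continuous service (lower first): Greco (4 years) before Espinoza and Leclerc (9 years) before Mendoza and Sorensen (36 years).
Espinoza and Leclerc both have date the degree was conferred 11 Oct 1999, so the next rule applies.
Among Espinoza and Leclerc, by date of appointment to current position (earlier first): Espinoza (3 Dec 2006) before Leclerc (27 Sep 2008).
Among Mendoza and Sorensen, by date the degree was conferred (later first): Mendoza (27 Jul 2018) before Sorensen (10 Oct 2017).
Osei, Sato and Ivanova all have years of continuous service 37 years, so the next rule applies.
Among Osei, Sato and Ivanova, by date the degree was conferred (later first): Osei (22 Nov 2009) before Sato (5 Nov 2009) before Ivanova (5 Oct 2009).
Order: Greco, Espinoza, Leclerc, Mendoza, Sorensen, Osei, Sato, Ivanova.

Leclerc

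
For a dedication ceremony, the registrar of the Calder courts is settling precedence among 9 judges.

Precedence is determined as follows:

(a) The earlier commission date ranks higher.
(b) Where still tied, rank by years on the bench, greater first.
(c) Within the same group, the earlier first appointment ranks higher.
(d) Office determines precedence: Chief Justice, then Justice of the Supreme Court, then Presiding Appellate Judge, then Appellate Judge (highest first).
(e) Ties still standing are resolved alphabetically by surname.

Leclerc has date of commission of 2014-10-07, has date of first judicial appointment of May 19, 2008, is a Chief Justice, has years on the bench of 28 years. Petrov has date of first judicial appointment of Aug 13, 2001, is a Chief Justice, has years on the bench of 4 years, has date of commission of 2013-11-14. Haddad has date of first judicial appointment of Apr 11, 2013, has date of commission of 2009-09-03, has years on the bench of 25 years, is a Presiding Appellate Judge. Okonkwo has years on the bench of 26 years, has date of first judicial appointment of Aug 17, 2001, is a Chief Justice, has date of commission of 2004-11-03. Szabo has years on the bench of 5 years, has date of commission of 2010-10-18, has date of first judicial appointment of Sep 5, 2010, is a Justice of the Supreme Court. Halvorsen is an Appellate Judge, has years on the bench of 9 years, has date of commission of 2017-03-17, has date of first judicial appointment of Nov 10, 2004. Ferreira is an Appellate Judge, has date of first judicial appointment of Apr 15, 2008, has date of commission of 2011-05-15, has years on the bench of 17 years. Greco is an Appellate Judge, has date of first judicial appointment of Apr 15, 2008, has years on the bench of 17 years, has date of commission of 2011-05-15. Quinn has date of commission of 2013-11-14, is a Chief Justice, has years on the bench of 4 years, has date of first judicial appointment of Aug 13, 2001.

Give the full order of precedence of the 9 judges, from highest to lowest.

Okonkwo, Haddad, Szabo, Ferreira, Greco, Petrov, Quinn, Leclerc, Halvorsen

By date of commission (earlier first): Okonkwo (2004-11-03); then Haddad (2009-09-03); then Szabo (2010-10-18); then Ferreira and Greco (both 2011-05-15); then Petrov and Quinn (both 2013-11-14); then Leclerc (2014-10-07); then Halvorsen (2017-03-17).
Ferreira and Greco both have years on the bench 17 years, so the next rule applies.
Ferreira and Greco both have date of first judicial appointment Apr 15, 2008, so the next rule applies.
Ferreira and Greco are each Appellate Judge, so the next rule applies.
Among Ferreira and Greco, alphabetically by surname: Ferreira before Greco.
Petrov and Quinn both have years on the bench 4 years, so the next rule applies.
Petrov and Quinn both have date of first judicial appointment Aug 13, 2001, so the next rule applies.
Petrov and Quinn are each Chief Justice, so the next rule applies.
Among Petrov and Quinn, alphabetically by surname: Petrov before Quinn.
Full order: Okonkwo, Haddad, Szabo, Ferreira, Greco, Petrov, Quinn, Leclerc, Halvorsen.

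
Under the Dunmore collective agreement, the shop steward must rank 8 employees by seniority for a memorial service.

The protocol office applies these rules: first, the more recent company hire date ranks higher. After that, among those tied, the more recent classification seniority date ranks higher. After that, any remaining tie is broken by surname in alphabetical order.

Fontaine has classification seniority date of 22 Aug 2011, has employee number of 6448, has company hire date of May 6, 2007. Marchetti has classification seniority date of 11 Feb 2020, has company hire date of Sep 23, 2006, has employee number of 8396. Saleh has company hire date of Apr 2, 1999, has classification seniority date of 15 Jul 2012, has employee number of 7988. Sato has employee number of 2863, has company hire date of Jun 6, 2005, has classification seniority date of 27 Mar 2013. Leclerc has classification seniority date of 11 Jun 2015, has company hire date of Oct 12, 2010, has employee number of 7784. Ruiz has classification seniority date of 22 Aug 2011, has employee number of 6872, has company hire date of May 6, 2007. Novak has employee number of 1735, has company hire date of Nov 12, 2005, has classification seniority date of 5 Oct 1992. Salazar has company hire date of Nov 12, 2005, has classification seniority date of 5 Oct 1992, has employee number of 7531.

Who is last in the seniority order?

By company hire date (later first): Leclerc (Oct 12, 2010); then Fontaine and Ruiz (both May 6, 2007); then Marchetti (Sep 23, 2006); then Novak and Salazar (both Nov 12, 2005); then Sato (Jun 6, 2005); then Saleh (Apr 2, 1999).
Fontaine and Ruiz both have classification seniority date 22 Aug 2011, so the next rule applies.
Among Fontaine and Ruiz, alphabetically by surname: Fontaine before Ruiz.
Novak and Salazar both have classification seniority date 5 Oct 1992, so the next rule applies.
Among Novak and Salazar, alphabetically by surname: Novak before Salazar.
Order: Leclerc, Fontaine, Ruiz, Marchetti, Novak, Salazar, Sato, Saleh.

Saleh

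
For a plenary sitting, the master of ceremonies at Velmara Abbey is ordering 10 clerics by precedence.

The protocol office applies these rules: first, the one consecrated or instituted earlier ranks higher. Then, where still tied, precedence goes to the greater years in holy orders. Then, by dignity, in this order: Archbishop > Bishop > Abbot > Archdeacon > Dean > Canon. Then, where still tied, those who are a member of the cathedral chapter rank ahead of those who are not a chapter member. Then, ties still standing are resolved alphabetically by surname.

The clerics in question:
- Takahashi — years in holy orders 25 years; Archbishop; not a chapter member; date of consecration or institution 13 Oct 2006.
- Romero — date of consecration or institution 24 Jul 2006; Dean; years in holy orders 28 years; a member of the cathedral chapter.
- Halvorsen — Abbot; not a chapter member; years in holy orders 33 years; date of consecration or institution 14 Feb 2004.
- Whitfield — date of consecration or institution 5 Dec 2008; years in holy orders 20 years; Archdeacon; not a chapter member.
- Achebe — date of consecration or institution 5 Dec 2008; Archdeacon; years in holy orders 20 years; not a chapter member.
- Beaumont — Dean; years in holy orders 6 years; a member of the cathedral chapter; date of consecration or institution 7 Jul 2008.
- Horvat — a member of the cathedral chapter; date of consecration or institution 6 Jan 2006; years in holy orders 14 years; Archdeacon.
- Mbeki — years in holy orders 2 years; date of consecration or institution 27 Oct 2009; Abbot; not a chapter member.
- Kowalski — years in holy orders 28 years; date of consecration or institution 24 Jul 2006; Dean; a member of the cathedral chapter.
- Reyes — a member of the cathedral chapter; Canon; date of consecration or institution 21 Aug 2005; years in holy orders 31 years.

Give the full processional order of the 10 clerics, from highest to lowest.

Halvorsen, Reyes, Horvat, Kowalski, Romero, Takahashi, Beaumont, Achebe, Whitfield, Mbeki

By date of consecration or institution (earlier first): Halvorsen (14 Feb 2004); then Reyes (21 Aug 2005); then Horvat (6 Jan 2006); then Kowalski and Romero (both 24 Jul 2006); then Takahashi (13 Oct 2006); then Beaumont (7 Jul 2008); then Achebe and Whitfield (both 5 Dec 2008); then Mbeki (27 Oct 2009).
Kowalski and Romero both have years in holy orders 28 years, so the next rule applies.
Kowalski and Romero are each Dean, so the next rule applies.
Kowalski and Romero are each a member of the cathedral chapter, so the next rule applies.
Among Kowalski and Romero, alphabetically by surname: Kowalski before Romero.
Achebe and Whitfield both have years in holy orders 20 years, so the next rule applies.
Achebe and Whitfield are each Archdeacon, so the next rule applies.
Achebe and Whitfield are each not a chapter member, so the next rule applies.
Among Achebe and Whitfield, alphabetically by surname: Achebe before Whitfield.
Full order: Halvorsen, Reyes, Horvat, Kowalski, Romero, Takahashi, Beaumont, Achebe, Whitfield, Mbeki.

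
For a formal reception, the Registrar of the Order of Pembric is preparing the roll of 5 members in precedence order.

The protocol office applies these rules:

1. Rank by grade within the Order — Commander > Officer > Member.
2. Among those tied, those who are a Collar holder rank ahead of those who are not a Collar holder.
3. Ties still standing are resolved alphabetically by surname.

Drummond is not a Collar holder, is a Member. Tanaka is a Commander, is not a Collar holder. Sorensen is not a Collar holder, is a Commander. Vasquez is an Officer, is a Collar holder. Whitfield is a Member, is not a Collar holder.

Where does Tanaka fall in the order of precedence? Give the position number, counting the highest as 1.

By grade within the Order: Sorensen and Tanaka (Commander); then Vasquez (Officer); then Drummond and Whitfield (Member).
Sorensen and Tanaka are each not a Collar holder, so the next rule applies.
Among Sorensen and Tanaka, alphabetically by surname: Sorensen before Tanaka.
Drummond and Whitfield are each not a Collar holder, so the next rule applies.
Among Drummond and Whitfield, alphabetically by surname: Drummond before Whitfield.
Order: Sorensen, Tanaka, Vasquez, Drummond, Whitfield. So position 2.

2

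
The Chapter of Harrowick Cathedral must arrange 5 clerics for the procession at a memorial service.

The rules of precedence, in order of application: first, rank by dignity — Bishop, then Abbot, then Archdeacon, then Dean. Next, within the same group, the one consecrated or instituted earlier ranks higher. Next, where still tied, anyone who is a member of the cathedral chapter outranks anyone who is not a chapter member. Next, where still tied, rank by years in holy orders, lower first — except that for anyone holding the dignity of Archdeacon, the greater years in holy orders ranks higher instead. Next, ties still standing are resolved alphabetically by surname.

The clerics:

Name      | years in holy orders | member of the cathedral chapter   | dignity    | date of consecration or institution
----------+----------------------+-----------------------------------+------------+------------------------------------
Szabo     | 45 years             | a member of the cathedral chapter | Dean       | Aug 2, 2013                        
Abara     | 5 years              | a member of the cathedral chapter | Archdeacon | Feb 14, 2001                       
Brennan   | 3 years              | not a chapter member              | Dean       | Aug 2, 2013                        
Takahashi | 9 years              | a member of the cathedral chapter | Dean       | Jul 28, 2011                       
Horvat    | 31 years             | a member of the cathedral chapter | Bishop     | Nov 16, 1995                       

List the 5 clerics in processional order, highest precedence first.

By dignity: Horvat (Bishop); then Abara (Archdeacon); then Takahashi, Szabo and Brennan (Dean).
Among Takahashi, Szabo and Brennan, by date of consecration or institution (earlier first): Takahashi (Jul 28, 2011) before Szabo and Brennan (Aug 2, 2013).
Among Szabo and Brennan, a member of the cathedral chapter before not a chapter member: Szabo (a member of the cathedral chapter) before Brennan (not a chapter member).
Full order: Horvat, Abara, Takahashi, Szabo, Brennan.

Horvat, Abara, Takahashi, Szabo, Brennan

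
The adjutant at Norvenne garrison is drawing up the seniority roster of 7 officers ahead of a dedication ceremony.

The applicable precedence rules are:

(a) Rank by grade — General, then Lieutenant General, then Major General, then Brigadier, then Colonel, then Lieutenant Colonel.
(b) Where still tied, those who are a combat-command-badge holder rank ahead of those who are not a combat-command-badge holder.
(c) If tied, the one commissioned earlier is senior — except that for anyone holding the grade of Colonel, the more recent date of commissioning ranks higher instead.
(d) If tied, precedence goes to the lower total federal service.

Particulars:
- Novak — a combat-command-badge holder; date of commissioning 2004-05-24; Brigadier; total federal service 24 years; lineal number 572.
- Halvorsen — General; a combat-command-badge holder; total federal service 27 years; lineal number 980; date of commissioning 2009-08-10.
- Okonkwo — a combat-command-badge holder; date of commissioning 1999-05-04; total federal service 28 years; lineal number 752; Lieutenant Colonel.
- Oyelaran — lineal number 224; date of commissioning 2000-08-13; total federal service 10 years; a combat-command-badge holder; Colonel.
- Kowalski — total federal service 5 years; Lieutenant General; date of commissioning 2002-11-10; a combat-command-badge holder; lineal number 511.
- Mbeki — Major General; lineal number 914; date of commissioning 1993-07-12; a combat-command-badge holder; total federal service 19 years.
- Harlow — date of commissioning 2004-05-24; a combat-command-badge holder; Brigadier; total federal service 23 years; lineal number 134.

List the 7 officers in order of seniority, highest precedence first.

Halvorsen, Kowalski, Mbeki, Harlow, Novak, Oyelaran, Okonkwo

By grade: Halvorsen (General); then Kowalski (Lieutenant General); then Mbeki (Major General); then Harlow and Novak (Brigadier); then Oyelaran (Colonel); then Okonkwo (Lieutenant Colonel).
Harlow and Novak are each a combat-command-badge holder, so the next rule applies.
Harlow and Novak both have date of commissioning 2004-05-24, so the next rule applies.
Among Harlow and Novak, by total federal service (lower first): Harlow (23 years) before Novak (24 years).
Full order: Halvorsen, Kowalski, Mbeki, Harlow, Novak, Oyelaran, Okonkwo.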